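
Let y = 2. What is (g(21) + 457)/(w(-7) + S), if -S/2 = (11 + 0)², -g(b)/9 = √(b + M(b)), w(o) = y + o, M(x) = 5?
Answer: -457/247 + 9*√26/247 ≈ -1.6644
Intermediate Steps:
w(o) = 2 + o
g(b) = -9*√(5 + b) (g(b) = -9*√(b + 5) = -9*√(5 + b))
S = -242 (S = -2*(11 + 0)² = -2*11² = -2*121 = -242)
(g(21) + 457)/(w(-7) + S) = (-9*√(5 + 21) + 457)/((2 - 7) - 242) = (-9*√26 + 457)/(-5 - 242) = (457 - 9*√26)/(-247) = (457 - 9*√26)*(-1/247) = -457/247 + 9*√26/247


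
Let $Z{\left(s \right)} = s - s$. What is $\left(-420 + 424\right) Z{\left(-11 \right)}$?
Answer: $0$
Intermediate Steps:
$Z{\left(s \right)} = 0$
$\left(-420 + 424\right) Z{\left(-11 \right)} = \left(-420 + 424\right) 0 = 4 \cdot 0 = 0$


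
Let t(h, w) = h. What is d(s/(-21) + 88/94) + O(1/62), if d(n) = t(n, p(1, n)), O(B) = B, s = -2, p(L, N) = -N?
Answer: 64103/61194 ≈ 1.0475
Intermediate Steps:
d(n) = n
d(s/(-21) + 88/94) + O(1/62) = (-2/(-21) + 88/94) + 1/62 = (-2*(-1/21) + 88*(1/94)) + 1/62 = (2/21 + 44/47) + 1/62 = 1018/987 + 1/62 = 64103/61194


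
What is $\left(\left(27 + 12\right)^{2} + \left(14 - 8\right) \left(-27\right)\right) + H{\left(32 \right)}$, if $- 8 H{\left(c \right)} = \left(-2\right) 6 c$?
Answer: $1407$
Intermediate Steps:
$H{\left(c \right)} = \frac{3 c}{2}$ ($H{\left(c \right)} = - \frac{\left(-2\right) 6 c}{8} = - \frac{\left(-12\right) c}{8} = \frac{3 c}{2}$)
$\left(\left(27 + 12\right)^{2} + \left(14 - 8\right) \left(-27\right)\right) + H{\left(32 \right)} = \left(\left(27 + 12\right)^{2} + \left(14 - 8\right) \left(-27\right)\right) + \frac{3}{2} \cdot 32 = \left(39^{2} + 6 \left(-27\right)\right) + 48 = \left(1521 - 162\right) + 48 = 1359 + 48 = 1407$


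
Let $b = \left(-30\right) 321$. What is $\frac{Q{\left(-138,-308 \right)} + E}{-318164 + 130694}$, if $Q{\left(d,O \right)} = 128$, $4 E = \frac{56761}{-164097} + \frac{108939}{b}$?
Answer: $- \frac{87851881423}{131666772445200} \approx -0.00066723$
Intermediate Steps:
$b = -9630$
$E = - \frac{2047019057}{702335160}$ ($E = \frac{\frac{56761}{-164097} + \frac{108939}{-9630}}{4} = \frac{56761 \left(- \frac{1}{164097}\right) + 108939 \left(- \frac{1}{9630}\right)}{4} = \frac{- \frac{56761}{164097} - \frac{36313}{3210}}{4} = \frac{1}{4} \left(- \frac{2047019057}{175583790}\right) = - \frac{2047019057}{702335160} \approx -2.9146$)
$\frac{Q{\left(-138,-308 \right)} + E}{-318164 + 130694} = \frac{128 - \frac{2047019057}{702335160}}{-318164 + 130694} = \frac{87851881423}{702335160 \left(-187470\right)} = \frac{87851881423}{702335160} \left(- \frac{1}{187470}\right) = - \frac{87851881423}{131666772445200}$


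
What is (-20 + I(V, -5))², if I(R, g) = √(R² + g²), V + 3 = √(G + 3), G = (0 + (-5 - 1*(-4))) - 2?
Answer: (20 - √34)² ≈ 200.76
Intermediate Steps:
G = -3 (G = (0 + (-5 + 4)) - 2 = (0 - 1) - 2 = -1 - 2 = -3)
V = -3 (V = -3 + √(-3 + 3) = -3 + √0 = -3 + 0 = -3)
(-20 + I(V, -5))² = (-20 + √((-3)² + (-5)²))² = (-20 + √(9 + 25))² = (-20 + √34)²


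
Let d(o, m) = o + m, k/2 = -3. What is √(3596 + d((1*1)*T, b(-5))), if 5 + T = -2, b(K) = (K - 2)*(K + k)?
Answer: √3666 ≈ 60.547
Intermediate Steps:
k = -6 (k = 2*(-3) = -6)
b(K) = (-6 + K)*(-2 + K) (b(K) = (K - 2)*(K - 6) = (-2 + K)*(-6 + K) = (-6 + K)*(-2 + K))
T = -7 (T = -5 - 2 = -7)
d(o, m) = m + o
√(3596 + d((1*1)*T, b(-5))) = √(3596 + ((12 + (-5)² - 8*(-5)) + (1*1)*(-7))) = √(3596 + ((12 + 25 + 40) + 1*(-7))) = √(3596 + (77 - 7)) = √(3596 + 70) = √3666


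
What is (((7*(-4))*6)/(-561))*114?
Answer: 6384/187 ≈ 34.139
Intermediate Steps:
(((7*(-4))*6)/(-561))*114 = (-28*6*(-1/561))*114 = -168*(-1/561)*114 = (56/187)*114 = 6384/187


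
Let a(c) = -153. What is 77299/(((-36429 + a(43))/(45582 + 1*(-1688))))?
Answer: -1696481153/18291 ≈ -92750.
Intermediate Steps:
77299/(((-36429 + a(43))/(45582 + 1*(-1688)))) = 77299/(((-36429 - 153)/(45582 + 1*(-1688)))) = 77299/((-36582/(45582 - 1688))) = 77299/((-36582/43894)) = 77299/((-36582*1/43894)) = 77299/(-18291/21947) = 77299*(-21947/18291) = -1696481153/18291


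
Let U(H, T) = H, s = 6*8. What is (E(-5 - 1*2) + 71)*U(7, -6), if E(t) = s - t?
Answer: 882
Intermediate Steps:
s = 48
E(t) = 48 - t
(E(-5 - 1*2) + 71)*U(7, -6) = ((48 - (-5 - 1*2)) + 71)*7 = ((48 - (-5 - 2)) + 71)*7 = ((48 - 1*(-7)) + 71)*7 = ((48 + 7) + 71)*7 = (55 + 71)*7 = 126*7 = 882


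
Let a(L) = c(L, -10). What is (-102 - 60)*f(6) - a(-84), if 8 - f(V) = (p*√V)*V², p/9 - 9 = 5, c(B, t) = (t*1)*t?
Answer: -1396 + 734832*√6 ≈ 1.7986e+6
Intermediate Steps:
c(B, t) = t² (c(B, t) = t*t = t²)
p = 126 (p = 81 + 9*5 = 81 + 45 = 126)
f(V) = 8 - 126*V^(5/2) (f(V) = 8 - 126*√V*V² = 8 - 126*V^(5/2))
a(L) = 100 (a(L) = (-10)² = 100)
(-102 - 60)*f(6) - a(-84) = (-102 - 60)*(8 - 4536*√6) - 1*100 = -162*(8 - 4536*√6) - 100 = (-1296 + 734832*√6) - 100 = -1396 + 734832*√6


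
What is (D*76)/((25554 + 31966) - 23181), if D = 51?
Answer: 3876/34339 ≈ 0.11287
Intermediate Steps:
(D*76)/((25554 + 31966) - 23181) = (51*76)/((25554 + 31966) - 23181) = 3876/(57520 - 23181) = 3876/34339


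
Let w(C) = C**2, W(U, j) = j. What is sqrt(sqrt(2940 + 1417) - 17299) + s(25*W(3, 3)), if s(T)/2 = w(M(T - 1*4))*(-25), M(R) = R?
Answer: -252050 + I*sqrt(17299 - sqrt(4357)) ≈ -2.5205e+5 + 131.27*I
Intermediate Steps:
s(T) = -50*(-4 + T)**2 (s(T) = 2*((T - 1*4)**2*(-25)) = 2*((T - 4)**2*(-25)) = 2*((-4 + T)**2*(-25)) = 2*(-25*(-4 + T)**2) = -50*(-4 + T)**2)
sqrt(sqrt(2940 + 1417) - 17299) + s(25*W(3, 3)) = sqrt(sqrt(2940 + 1417) - 17299) - 50*(-4 + 25*3)**2 = sqrt(sqrt(4357) - 17299) - 50*(-4 + 75)**2 = sqrt(-17299 + sqrt(4357)) - 50*71**2 = sqrt(-17299 + sqrt(4357)) - 50*5041 = sqrt(-17299 + sqrt(4357)) - 252050 = -252050 + sqrt(-17299 + sqrt(4357))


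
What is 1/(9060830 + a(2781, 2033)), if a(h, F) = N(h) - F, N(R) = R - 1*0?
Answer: 1/9061578 ≈ 1.1036e-7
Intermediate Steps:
N(R) = R (N(R) = R + 0 = R)
a(h, F) = h - F
1/(9060830 + a(2781, 2033)) = 1/(9060830 + (2781 - 1*2033)) = 1/(9060830 + (2781 - 2033)) = 1/(9060830 + 748) = 1/9061578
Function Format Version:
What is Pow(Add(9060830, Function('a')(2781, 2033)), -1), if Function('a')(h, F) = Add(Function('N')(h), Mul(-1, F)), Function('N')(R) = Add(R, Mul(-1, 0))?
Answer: Rational(1, 9061578) ≈ 1.1036e-7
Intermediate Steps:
Function('N')(R) = R (Function('N')(R) = Add(R, 0) = R)
Function('a')(h, F) = Add(h, Mul(-1, F))
Pow(Add(9060830, Function('a')(2781, 2033)), -1) = Pow(Add(9060830, Add(2781, Mul(-1, 2033))), -1) = Pow(Add(9060830, Add(2781, -2033)), -1) = Pow(Add(9060830, 748), -1) = Pow(9061578, -1) = Rational(1, 9061578)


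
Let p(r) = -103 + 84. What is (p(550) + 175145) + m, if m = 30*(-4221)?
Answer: 48496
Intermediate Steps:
m = -126630
p(r) = -19
(p(550) + 175145) + m = (-19 + 175145) - 126630 = 175126 - 126630 = 48496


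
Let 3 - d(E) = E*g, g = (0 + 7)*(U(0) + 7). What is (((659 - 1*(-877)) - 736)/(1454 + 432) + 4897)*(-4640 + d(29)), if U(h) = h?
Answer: -27977485718/943 ≈ -2.9669e+7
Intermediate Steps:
g = 49 (g = (0 + 7)*(0 + 7) = 7*7 = 49)
d(E) = 3 - 49*E (d(E) = 3 - E*49 = 3 - 49*E)
(((659 - 1*(-877)) - 736)/(1454 + 432) + 4897)*(-4640 + d(29)) = (((659 - 1*(-877)) - 736)/(1454 + 432) + 4897)*(-4640 + (3 - 49*29)) = (((659 + 877) - 736)/1886 + 4897)*(-4640 + (3 - 1421)) = ((1536 - 736)*(1/1886) + 4897)*(-4640 - 1418) = (800*(1/1886) + 4897)*(-6058) = (400/943 + 4897)*(-6058) = (4618271/943)*(-6058) = -27977485718/943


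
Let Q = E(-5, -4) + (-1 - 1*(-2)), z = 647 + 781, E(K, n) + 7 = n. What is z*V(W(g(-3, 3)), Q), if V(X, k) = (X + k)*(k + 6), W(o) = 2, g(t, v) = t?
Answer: 45696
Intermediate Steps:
E(K, n) = -7 + n
z = 1428
Q = -10 (Q = (-7 - 4) + (-1 - 1*(-2)) = -11 + (-1 + 2) = -11 + 1 = -10)
V(X, k) = (6 + k)*(X + k) (V(X, k) = (X + k)*(6 + k) = (6 + k)*(X + k))
z*V(W(g(-3, 3)), Q) = 1428*((-10)² + 6*2 + 6*(-10) + 2*(-10)) = 1428*(100 + 12 - 60 - 20) = 1428*32 = 45696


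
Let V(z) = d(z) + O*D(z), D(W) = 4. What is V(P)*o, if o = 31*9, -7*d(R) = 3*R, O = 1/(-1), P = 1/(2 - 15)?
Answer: -100719/91 ≈ -1106.8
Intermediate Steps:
P = -1/13 (P = 1/(-13) = -1/13 ≈ -0.076923)
O = -1
d(R) = -3*R/7
o = 279
V(z) = -4 - 3*z/7 (V(z) = -3*z/7 - 1*4 = -3*z/7 - 4 = -4 - 3*z/7)
V(P)*o = (-4 - 3/7*(-1/13))*279 = (-4 + 3/91)*279 = -361/91*279 = -100719/91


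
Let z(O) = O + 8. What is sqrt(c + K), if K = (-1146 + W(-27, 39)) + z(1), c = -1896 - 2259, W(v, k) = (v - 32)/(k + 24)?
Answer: I*sqrt(2334185)/21 ≈ 72.753*I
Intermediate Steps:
z(O) = 8 + O
W(v, k) = (-32 + v)/(24 + k)
c = -4155
K = -71690/63 (K = (-1146 + (-32 - 27)/(24 + 39)) + (8 + 1) = (-1146 - 59/63) + 9 = -72257/63 + 9 = -71690/63 ≈ -1137.9)
sqrt(c + K) = sqrt(-4155 - 71690/63) = sqrt(-333455/63) = I*sqrt(2334185)/21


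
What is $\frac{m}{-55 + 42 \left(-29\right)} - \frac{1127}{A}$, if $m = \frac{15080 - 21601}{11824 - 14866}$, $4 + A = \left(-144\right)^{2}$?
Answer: $- \frac{2249731277}{40141982556} \approx -0.056044$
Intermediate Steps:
$A = 20732$ ($A = -4 + \left(-144\right)^{2} = -4 + 20736 = 20732$)
$m = \frac{6521}{3042}$ ($m = - \frac{6521}{-3042} = \left(-6521\right) \left(- \frac{1}{3042}\right) = \frac{6521}{3042} \approx 2.1437$)
$\frac{m}{-55 + 42 \left(-29\right)} - \frac{1127}{A} = \frac{6521}{3042 \left(-55 + 42 \left(-29\right)\right)} - \frac{1127}{20732} = \frac{6521}{3042 \left(-55 - 1218\right)} - \frac{1127}{20732} = \frac{6521}{3042 \left(-1273\right)} - \frac{1127}{20732} = \frac{6521}{3042} \left(- \frac{1}{1273}\right) - \frac{1127}{20732} = - \frac{6521}{3872466} - \frac{1127}{20732} = - \frac{2249731277}{40141982556}$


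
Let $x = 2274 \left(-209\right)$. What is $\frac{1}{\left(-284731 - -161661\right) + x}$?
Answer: $- \frac{1}{598336} \approx -1.6713 \cdot 10^{-6}$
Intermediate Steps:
$x = -475266$
$\frac{1}{\left(-284731 - -161661\right) + x} = \frac{1}{\left(-284731 - -161661\right) - 475266} = \frac{1}{\left(-284731 + 161661\right) - 475266} = \frac{1}{-123070 - 475266} = \frac{1}{-598336} = - \frac{1}{598336}$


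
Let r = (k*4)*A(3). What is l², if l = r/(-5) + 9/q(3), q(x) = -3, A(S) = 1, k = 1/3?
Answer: 2401/225 ≈ 10.671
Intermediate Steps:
k = ⅓ ≈ 0.33333
r = 4/3 (r = ((⅓)*4)*1 = (4/3)*1 = 4/3 ≈ 1.3333)
l = -49/15 (l = (4/3)/(-5) + 9/(-3) = (4/3)*(-⅕) + 9*(-⅓) = -4/15 - 3 = -49/15 ≈ -3.2667)
l² = (-49/15)² = 2401/225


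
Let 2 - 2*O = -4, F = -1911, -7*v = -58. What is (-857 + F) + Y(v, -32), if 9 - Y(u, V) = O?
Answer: -2762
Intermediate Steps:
v = 58/7 (v = -⅐*(-58) = 58/7 ≈ 8.2857)
O = 3 (O = 1 - ½*(-4) = 1 + 2 = 3)
Y(u, V) = 6 (Y(u, V) = 9 - 1*3 = 9 - 3 = 6)
(-857 + F) + Y(v, -32) = (-857 - 1911) + 6 = -2768 + 6 = -2762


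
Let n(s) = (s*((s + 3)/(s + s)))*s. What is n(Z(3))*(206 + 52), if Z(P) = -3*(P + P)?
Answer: 34830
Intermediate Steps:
Z(P) = -6*P
n(s) = s*(3/2 + s/2) (n(s) = (s*((3 + s)/((2*s))))*s = (s*((3 + s)*(1/(2*s))))*s = (s*((3 + s)/(2*s)))*s = (3/2 + s/2)*s = s*(3/2 + s/2))
n(Z(3))*(206 + 52) = ((-6*3)*(3 - 6*3)/2)*(206 + 52) = ((½)*(-18)*(3 - 18))*258 = ((½)*(-18)*(-15))*258 = 135*258 = 34830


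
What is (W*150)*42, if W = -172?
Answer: -1083600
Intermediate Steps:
(W*150)*42 = -172*150*42 = -25800*42 = -1083600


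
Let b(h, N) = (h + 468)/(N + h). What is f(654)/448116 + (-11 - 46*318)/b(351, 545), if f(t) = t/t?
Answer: -279892058585/17476524 ≈ -16015.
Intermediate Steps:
b(h, N) = (468 + h)/(N + h)
f(t) = 1
f(654)/448116 + (-11 - 46*318)/b(351, 545) = 1/448116 + (-11 - 46*318)/(((468 + 351)/(545 + 351))) = 1*(1/448116) + (-11 - 14628)/((819/896)) = 1/448116 - 14639/((1/896)*819) = 1/448116 - 14639/117/128 = 1/448116 - 14639*128/117 = 1/448116 - 1873792/117 = -279892058585/17476524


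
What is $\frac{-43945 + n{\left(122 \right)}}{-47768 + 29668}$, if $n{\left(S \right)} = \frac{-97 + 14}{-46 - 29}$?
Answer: $\frac{823948}{339375} \approx 2.4278$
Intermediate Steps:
$n{\left(S \right)} = \frac{83}{75}$ ($n{\left(S \right)} = - \frac{83}{-75} = \left(-83\right) \left(- \frac{1}{75}\right) = \frac{83}{75}$)
$\frac{-43945 + n{\left(122 \right)}}{-47768 + 29668} = \frac{-43945 + \frac{83}{75}}{-47768 + 29668} = - \frac{3295792}{75 \left(-18100\right)} = \left(- \frac{3295792}{75}\right) \left(- \frac{1}{18100}\right) = \frac{823948}{339375}$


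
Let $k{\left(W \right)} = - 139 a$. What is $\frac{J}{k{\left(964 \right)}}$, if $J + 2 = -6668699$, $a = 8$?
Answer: $\frac{6668701}{1112} \approx 5997.0$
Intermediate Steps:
$k{\left(W \right)} = -1112$ ($k{\left(W \right)} = \left(-139\right) 8 = -1112$)
$J = -6668701$ ($J = -2 - 6668699 = -6668701$)
$\frac{J}{k{\left(964 \right)}} = - \frac{6668701}{-1112} = \left(-6668701\right) \left(- \frac{1}{1112}\right) = \frac{6668701}{1112}$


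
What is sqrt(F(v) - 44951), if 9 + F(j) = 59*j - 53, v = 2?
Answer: I*sqrt(44895) ≈ 211.88*I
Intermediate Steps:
F(j) = -62 + 59*j (F(j) = -9 + (59*j - 53) = -9 + (-53 + 59*j) = -62 + 59*j)
sqrt(F(v) - 44951) = sqrt((-62 + 59*2) - 44951) = sqrt((-62 + 118) - 44951) = sqrt(56 - 44951) = sqrt(-44895) = I*sqrt(44895)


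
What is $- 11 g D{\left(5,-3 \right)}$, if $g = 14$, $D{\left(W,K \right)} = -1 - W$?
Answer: $924$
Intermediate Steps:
$- 11 g D{\left(5,-3 \right)} = \left(-11\right) 14 \left(-1 - 5\right) = - 154 \left(-1 - 5\right) = \left(-154\right) \left(-6\right) = 924$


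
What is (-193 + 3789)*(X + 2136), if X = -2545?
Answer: -1470764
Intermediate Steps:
(-193 + 3789)*(X + 2136) = (-193 + 3789)*(-2545 + 2136) = 3596*(-409) = -1470764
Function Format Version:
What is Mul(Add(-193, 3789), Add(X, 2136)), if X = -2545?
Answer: -1470764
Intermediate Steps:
Mul(Add(-193, 3789), Add(X, 2136)) = Mul(Add(-193, 3789), Add(-2545, 2136)) = Mul(3596, -409) = -1470764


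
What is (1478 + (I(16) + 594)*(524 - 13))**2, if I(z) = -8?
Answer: 90555253776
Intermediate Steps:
(1478 + (I(16) + 594)*(524 - 13))**2 = (1478 + (-8 + 594)*(524 - 13))**2 = (1478 + 586*511)**2 = (1478 + 299446)**2 = 300924**2 = 90555253776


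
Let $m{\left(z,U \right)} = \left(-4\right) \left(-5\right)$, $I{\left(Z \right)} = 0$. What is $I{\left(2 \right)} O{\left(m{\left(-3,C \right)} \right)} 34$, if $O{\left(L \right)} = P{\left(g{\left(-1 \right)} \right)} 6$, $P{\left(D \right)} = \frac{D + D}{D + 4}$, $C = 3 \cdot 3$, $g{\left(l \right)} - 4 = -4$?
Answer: $0$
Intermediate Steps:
$g{\left(l \right)} = 0$ ($g{\left(l \right)} = 4 - 4 = 0$)
$C = 9$
$P{\left(D \right)} = \frac{2 D}{4 + D}$
$m{\left(z,U \right)} = 20$
$O{\left(L \right)} = 0$ ($O{\left(L \right)} = 2 \cdot 0 \frac{1}{4 + 0} \cdot 6 = 2 \cdot 0 \cdot \frac{1}{4} \cdot 6 = 0 \cdot 6 = 0$)
$I{\left(2 \right)} O{\left(m{\left(-3,C \right)} \right)} 34 = 0 \cdot 0 \cdot 34 = 0 \cdot 34 = 0$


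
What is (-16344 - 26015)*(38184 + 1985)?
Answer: -1701518671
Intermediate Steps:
(-16344 - 26015)*(38184 + 1985) = -42359*40169 = -1701518671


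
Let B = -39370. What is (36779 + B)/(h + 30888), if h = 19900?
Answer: -2591/50788 ≈ -0.051016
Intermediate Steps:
(36779 + B)/(h + 30888) = (36779 - 39370)/(19900 + 30888) = -2591/50788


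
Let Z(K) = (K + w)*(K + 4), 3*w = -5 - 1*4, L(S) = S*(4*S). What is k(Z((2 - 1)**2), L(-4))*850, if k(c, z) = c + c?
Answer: -17000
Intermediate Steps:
L(S) = 4*S**2
w = -3 (w = (-5 - 1*4)/3 = (-5 - 4)/3 = (1/3)*(-9) = -3)
Z(K) = (-3 + K)*(4 + K) (Z(K) = (K - 3)*(K + 4) = (-3 + K)*(4 + K))
k(c, z) = 2*c
k(Z((2 - 1)**2), L(-4))*850 = (2*(-12 + (2 - 1)**2 + ((2 - 1)**2)**2))*850 = (2*(-12 + 1**2 + (1**2)**2))*850 = (2*(-12 + 1 + 1**2))*850 = (2*(-12 + 1 + 1))*850 = (2*(-10))*850 = -20*850 = -17000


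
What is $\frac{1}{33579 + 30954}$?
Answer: $\frac{1}{64533} \approx 1.5496 \cdot 10^{-5}$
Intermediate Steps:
$\frac{1}{33579 + 30954} = \frac{1}{64533}$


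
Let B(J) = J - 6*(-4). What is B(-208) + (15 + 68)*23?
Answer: 1725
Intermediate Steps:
B(J) = 24 + J (B(J) = J + 24 = 24 + J)
B(-208) + (15 + 68)*23 = (24 - 208) + (15 + 68)*23 = -184 + 83*23 = -184 + 1909 = 1725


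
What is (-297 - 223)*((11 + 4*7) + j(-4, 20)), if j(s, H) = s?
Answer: -18200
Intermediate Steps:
(-297 - 223)*((11 + 4*7) + j(-4, 20)) = (-297 - 223)*((11 + 4*7) - 4) = -520*((11 + 28) - 4) = -520*(39 - 4) = -520*35 = -18200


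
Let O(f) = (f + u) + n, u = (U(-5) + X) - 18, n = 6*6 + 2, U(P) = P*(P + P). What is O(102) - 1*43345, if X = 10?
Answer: -43163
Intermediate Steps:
U(P) = 2*P² (U(P) = P*(2*P) = 2*P²)
n = 38 (n = 36 + 2 = 38)
u = 42 (u = (2*(-5)² + 10) - 18 = (2*25 + 10) - 18 = (50 + 10) - 18 = 60 - 18 = 42)
O(f) = 80 + f (O(f) = (f + 42) + 38 = (42 + f) + 38 = 80 + f)
O(102) - 1*43345 = (80 + 102) - 1*43345 = 182 - 43345 = -43163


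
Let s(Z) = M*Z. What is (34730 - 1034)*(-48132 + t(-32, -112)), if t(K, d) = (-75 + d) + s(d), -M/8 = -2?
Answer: -1688540256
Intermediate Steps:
M = 16 (M = -8*(-2) = 16)
s(Z) = 16*Z
t(K, d) = -75 + 17*d (t(K, d) = (-75 + d) + 16*d = -75 + 17*d)
(34730 - 1034)*(-48132 + t(-32, -112)) = (34730 - 1034)*(-48132 + (-75 + 17*(-112))) = 33696*(-48132 + (-75 - 1904)) = 33696*(-48132 - 1979) = 33696*(-50111) = -1688540256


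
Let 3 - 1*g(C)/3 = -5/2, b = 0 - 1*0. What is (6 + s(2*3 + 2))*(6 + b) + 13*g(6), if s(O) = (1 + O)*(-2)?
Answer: 285/2 ≈ 142.50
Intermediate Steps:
s(O) = -2 - 2*O
b = 0 (b = 0 + 0 = 0)
g(C) = 33/2 (g(C) = 9 - (-15)/2 = 9 - 3*(-5/2) = 9 + 15/2 = 33/2)
(6 + s(2*3 + 2))*(6 + b) + 13*g(6) = (6 + (-2 - 2*(2*3 + 2)))*(6 + 0) + 13*(33/2) = (6 + (-2 - 2*(6 + 2)))*6 + 429/2 = (6 + (-2 - 2*8))*6 + 429/2 = (6 + (-2 - 16))*6 + 429/2 = (6 - 18)*6 + 429/2 = -12*6 + 429/2 = -72 + 429/2 = 285/2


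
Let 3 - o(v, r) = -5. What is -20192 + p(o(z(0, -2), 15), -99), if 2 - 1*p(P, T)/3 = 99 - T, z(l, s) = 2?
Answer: -20780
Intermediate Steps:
o(v, r) = 8 (o(v, r) = 3 - 1*(-5) = 3 + 5 = 8)
p(P, T) = -291 + 3*T (p(P, T) = 6 - 3*(99 - T) = 6 + (-297 + 3*T) = -291 + 3*T)
-20192 + p(o(z(0, -2), 15), -99) = -20192 + (-291 + 3*(-99)) = -20192 + (-291 - 297) = -20192 - 588 = -20780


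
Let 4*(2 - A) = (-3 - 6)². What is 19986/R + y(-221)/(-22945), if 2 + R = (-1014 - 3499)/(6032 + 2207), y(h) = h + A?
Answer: -5037633951911/642184660 ≈ -7844.5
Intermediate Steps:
A = -73/4 (A = 2 - (-3 - 6)²/4 = 2 - ¼*(-9)² = 2 - ¼*81 = 2 - 81/4 = -73/4 ≈ -18.250)
y(h) = -73/4 + h (y(h) = h - 73/4 = -73/4 + h)
R = -20991/8239 (R = -2 + (-1014 - 3499)/(6032 + 2207) = -2 - 4513/8239 = -20991/8239 ≈ -2.5478)
19986/R + y(-221)/(-22945) = 19986/(-20991/8239) + (-73/4 - 221)/(-22945) = 19986*(-8239/20991) - 957/4*(-1/22945) = -54888218/6997 + 957/91780 = -5037633951911/642184660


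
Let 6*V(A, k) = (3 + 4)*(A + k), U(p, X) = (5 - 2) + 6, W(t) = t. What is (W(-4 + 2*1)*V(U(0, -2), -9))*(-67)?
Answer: 0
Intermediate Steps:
U(p, X) = 9 (U(p, X) = 3 + 6 = 9)
V(A, k) = 7*A/6 + 7*k/6 (V(A, k) = ((3 + 4)*(A + k))/6 = (7*(A + k))/6 = (7*A + 7*k)/6 = 7*A/6 + 7*k/6)
(W(-4 + 2*1)*V(U(0, -2), -9))*(-67) = ((-4 + 2*1)*((7/6)*9 + (7/6)*(-9)))*(-67) = ((-4 + 2)*(21/2 - 21/2))*(-67) = -2*0*(-67) = 0*(-67) = 0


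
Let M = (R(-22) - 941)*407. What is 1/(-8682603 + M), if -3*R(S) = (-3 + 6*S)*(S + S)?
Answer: -1/9871450 ≈ -1.0130e-7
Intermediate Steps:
R(S) = -2*S*(-3 + 6*S)/3 (R(S) = -(-3 + 6*S)*(S + S)/3 = -(-3 + 6*S)*2*S/3 = -2*S*(-3 + 6*S)/3)
M = -1188847 (M = (2*(-22)*(1 - 2*(-22)) - 941)*407 = (2*(-22)*(1 + 44) - 941)*407 = (2*(-22)*45 - 941)*407 = (-1980 - 941)*407 = -2921*407 = -1188847)
1/(-8682603 + M) = 1/(-8682603 - 1188847) = 1/(-9871450) = -1/9871450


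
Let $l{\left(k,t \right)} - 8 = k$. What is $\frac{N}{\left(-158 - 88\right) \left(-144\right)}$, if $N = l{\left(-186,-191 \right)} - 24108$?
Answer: $- \frac{12143}{17712} \approx -0.68558$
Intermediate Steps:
$l{\left(k,t \right)} = 8 + k$
$N = -24286$ ($N = \left(8 - 186\right) - 24108 = -178 - 24108 = -24286$)
$\frac{N}{\left(-158 - 88\right) \left(-144\right)} = - \frac{24286}{\left(-158 - 88\right) \left(-144\right)} = - \frac{24286}{\left(-246\right) \left(-144\right)} = - \frac{24286}{35424} = \left(-24286\right) \frac{1}{35424} = - \frac{12143}{17712}$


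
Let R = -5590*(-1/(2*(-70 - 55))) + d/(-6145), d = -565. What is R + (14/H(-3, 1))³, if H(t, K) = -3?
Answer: -102782422/829575 ≈ -123.90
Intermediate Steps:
R = -684186/30725 (R = -5590*(-1/(2*(-70 - 55))) - 565/(-6145) = -5590/((-125*(-2))) - 565*(-1/6145) = -5590/250 + 113/1229 = -5590*1/250 + 113/1229 = -559/25 + 113/1229 = -684186/30725 ≈ -22.268)
R + (14/H(-3, 1))³ = -684186/30725 + (14/(-3))³ = -684186/30725 + (14*(-⅓))³ = -684186/30725 + (-14/3)³ = -684186/30725 - 2744/27 = -102782422/829575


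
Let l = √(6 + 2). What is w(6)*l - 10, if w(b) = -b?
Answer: -10 - 12*√2 ≈ -26.971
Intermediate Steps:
l = 2*√2 (l = √8 = 2*√2 ≈ 2.8284)
w(6)*l - 10 = (-1*6)*(2*√2) - 10 = -12*√2 - 10 = -10 - 12*√2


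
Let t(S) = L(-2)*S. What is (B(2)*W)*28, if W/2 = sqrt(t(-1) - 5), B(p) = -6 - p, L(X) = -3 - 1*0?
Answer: -448*I*sqrt(2) ≈ -633.57*I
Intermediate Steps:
L(X) = -3 (L(X) = -3 + 0 = -3)
t(S) = -3*S
W = 2*I*sqrt(2) (W = 2*sqrt(-3*(-1) - 5) = 2*sqrt(3 - 5) = 2*sqrt(-2) = 2*(I*sqrt(2)) = 2*I*sqrt(2) ≈ 2.8284*I)
(B(2)*W)*28 = ((-6 - 1*2)*(2*I*sqrt(2)))*28 = ((-6 - 2)*(2*I*sqrt(2)))*28 = -16*I*sqrt(2)*28 = -448*I*sqrt(2)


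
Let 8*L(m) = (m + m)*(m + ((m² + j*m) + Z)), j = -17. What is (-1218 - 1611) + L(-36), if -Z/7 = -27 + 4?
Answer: -21126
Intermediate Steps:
Z = 161 (Z = -7*(-27 + 4) = -7*(-23) = 161)
L(m) = m*(161 + m² - 16*m)/4 (L(m) = ((m + m)*(m + ((m² - 17*m) + 161)))/8 = ((2*m)*(m + (161 + m² - 17*m)))/8 = ((2*m)*(161 + m² - 16*m))/8 = (2*m*(161 + m² - 16*m))/8 = m*(161 + m² - 16*m)/4)
(-1218 - 1611) + L(-36) = (-1218 - 1611) + (¼)*(-36)*(161 + (-36)² - 16*(-36)) = -2829 + (¼)*(-36)*(161 + 1296 + 576) = -2829 + (¼)*(-36)*2033 = -2829 - 18297 = -21126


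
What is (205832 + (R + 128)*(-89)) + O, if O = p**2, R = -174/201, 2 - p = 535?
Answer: 32066605/67 ≈ 4.7861e+5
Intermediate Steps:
p = -533 (p = 2 - 1*535 = 2 - 535 = -533)
R = -58/67 (R = -174*1/201 = -58/67 ≈ -0.86567)
O = 284089 (O = (-533)**2 = 284089)
(205832 + (R + 128)*(-89)) + O = (205832 + (-58/67 + 128)*(-89)) + 284089 = (205832 + (8518/67)*(-89)) + 284089 = (205832 - 758102/67) + 284089 = 13032642/67 + 284089 = 32066605/67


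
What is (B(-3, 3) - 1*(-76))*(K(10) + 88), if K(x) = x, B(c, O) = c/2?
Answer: 7301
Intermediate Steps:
B(c, O) = c/2 (B(c, O) = c*(½) = c/2)
(B(-3, 3) - 1*(-76))*(K(10) + 88) = ((½)*(-3) - 1*(-76))*(10 + 88) = (-3/2 + 76)*98 = (149/2)*98 = 7301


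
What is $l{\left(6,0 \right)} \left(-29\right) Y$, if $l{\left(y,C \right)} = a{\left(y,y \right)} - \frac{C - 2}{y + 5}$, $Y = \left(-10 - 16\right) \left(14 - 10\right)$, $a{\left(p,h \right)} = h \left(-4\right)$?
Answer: $- \frac{790192}{11} \approx -71836.0$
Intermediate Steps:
$a{\left(p,h \right)} = - 4 h$
$Y = -104$ ($Y = \left(-26\right) 4 = -104$)
$l{\left(y,C \right)} = - 4 y - \frac{-2 + C}{5 + y}$ ($l{\left(y,C \right)} = - 4 y - \frac{C - 2}{y + 5} = - 4 y - \frac{-2 + C}{5 + y}$)
$l{\left(6,0 \right)} \left(-29\right) Y = \frac{2 - 0 - 120 - 4 \cdot 6^{2}}{5 + 6} \left(-29\right) \left(-104\right) = \frac{2 + 0 - 120 - 144}{11} \left(-29\right) \left(-104\right) = \frac{1}{11} \left(-262\right) \left(-29\right) \left(-104\right) = \left(- \frac{262}{11}\right) \left(-29\right) \left(-104\right) = \frac{7598}{11} \left(-104\right) = - \frac{790192}{11}$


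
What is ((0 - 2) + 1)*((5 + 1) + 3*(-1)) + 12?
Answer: 9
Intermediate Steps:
((0 - 2) + 1)*((5 + 1) + 3*(-1)) + 12 = (-2 + 1)*(6 - 3) + 12 = -1*3 + 12 = -3 + 12 = 9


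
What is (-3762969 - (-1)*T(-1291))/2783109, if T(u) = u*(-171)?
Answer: -1180736/927703 ≈ -1.2728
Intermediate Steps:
T(u) = -171*u
(-3762969 - (-1)*T(-1291))/2783109 = (-3762969 - (-1)*(-171*(-1291)))/2783109 = (-3762969 - (-1)*220761)*(1/2783109) = (-3762969 - 1*(-220761))*(1/2783109) = (-3762969 + 220761)*(1/2783109) = -3542208*1/2783109 = -1180736/927703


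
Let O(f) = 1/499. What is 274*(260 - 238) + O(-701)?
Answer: 3007973/499 ≈ 6028.0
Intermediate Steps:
O(f) = 1/499
274*(260 - 238) + O(-701) = 274*(260 - 238) + 1/499 = 274*22 + 1/499 = 6028 + 1/499 = 3007973/499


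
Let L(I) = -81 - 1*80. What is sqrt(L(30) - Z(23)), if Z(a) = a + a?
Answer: 3*I*sqrt(23) ≈ 14.387*I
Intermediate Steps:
Z(a) = 2*a
L(I) = -161 (L(I) = -81 - 80 = -161)
sqrt(L(30) - Z(23)) = sqrt(-161 - 2*23) = sqrt(-161 - 1*46) = sqrt(-161 - 46) = sqrt(-207) = 3*I*sqrt(23)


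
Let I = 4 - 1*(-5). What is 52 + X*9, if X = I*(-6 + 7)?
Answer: 133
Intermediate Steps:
I = 9 (I = 4 + 5 = 9)
X = 9 (X = 9*(-6 + 7) = 9*1 = 9)
52 + X*9 = 52 + 9*9 = 52 + 81 = 133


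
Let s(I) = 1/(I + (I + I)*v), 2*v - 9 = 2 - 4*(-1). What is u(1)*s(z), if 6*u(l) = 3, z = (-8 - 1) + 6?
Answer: -1/96 ≈ -0.010417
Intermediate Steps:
z = -3 (z = -9 + 6 = -3)
u(l) = ½ (u(l) = (⅙)*3 = ½)
v = 15/2 (v = 9/2 + (2 - 4*(-1))/2 = 9/2 + (2 + 4)/2 = 9/2 + (½)*6 = 9/2 + 3 = 15/2 ≈ 7.5000)
s(I) = 1/(16*I) (s(I) = 1/(I + (I + I)*(15/2)) = 1/(I + (2*I)*(15/2)) = 1/(I + 15*I) = 1/(16*I))
u(1)*s(z) = ((1/16)/(-3))/2 = ((1/16)*(-⅓))/2 = (½)*(-1/48) = -1/96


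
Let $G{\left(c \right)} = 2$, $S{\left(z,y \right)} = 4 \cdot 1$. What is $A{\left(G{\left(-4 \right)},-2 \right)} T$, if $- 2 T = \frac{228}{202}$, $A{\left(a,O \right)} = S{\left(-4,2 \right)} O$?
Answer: $\frac{456}{101} \approx 4.5149$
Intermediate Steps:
$S{\left(z,y \right)} = 4$
$A{\left(a,O \right)} = 4 O$
$T = - \frac{57}{101}$ ($T = - \frac{228 \cdot \frac{1}{202}}{2} = \left(- \frac{1}{2}\right) \frac{114}{101} = - \frac{57}{101} \approx -0.56436$)
$A{\left(G{\left(-4 \right)},-2 \right)} T = 4 \left(-2\right) \left(- \frac{57}{101}\right) = \left(-8\right) \left(- \frac{57}{101}\right) = \frac{456}{101}$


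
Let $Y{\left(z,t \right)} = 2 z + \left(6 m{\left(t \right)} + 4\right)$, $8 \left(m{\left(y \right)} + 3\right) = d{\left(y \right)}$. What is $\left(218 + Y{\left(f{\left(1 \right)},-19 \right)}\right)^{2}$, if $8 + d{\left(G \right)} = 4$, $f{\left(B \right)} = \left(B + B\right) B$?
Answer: $42025$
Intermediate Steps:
$f{\left(B \right)} = 2 B^{2}$ ($f{\left(B \right)} = 2 B B = 2 B^{2}$)
$d{\left(G \right)} = -4$ ($d{\left(G \right)} = -8 + 4 = -4$)
$m{\left(y \right)} = - \frac{7}{2}$ ($m{\left(y \right)} = -3 + \frac{1}{8} \left(-4\right) = -3 - \frac{1}{2} = - \frac{7}{2}$)
$Y{\left(z,t \right)} = -17 + 2 z$ ($Y{\left(z,t \right)} = 2 z + \left(6 \left(- \frac{7}{2}\right) + 4\right) = 2 z + \left(-21 + 4\right) = 2 z - 17 = -17 + 2 z$)
$\left(218 + Y{\left(f{\left(1 \right)},-19 \right)}\right)^{2} = \left(218 - \left(17 - 2 \cdot 2 \cdot 1^{2}\right)\right)^{2} = \left(218 - \left(17 - 2 \cdot 2 \cdot 1\right)\right)^{2} = \left(218 + \left(-17 + 2 \cdot 2\right)\right)^{2} = \left(218 + \left(-17 + 4\right)\right)^{2} = \left(218 - 13\right)^{2} = 205^{2} = 42025$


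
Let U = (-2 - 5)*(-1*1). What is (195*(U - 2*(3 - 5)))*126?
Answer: 270270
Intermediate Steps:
U = 7 (U = -7*(-1) = 7)
(195*(U - 2*(3 - 5)))*126 = (195*(7 - 2*(3 - 5)))*126 = (195*(7 - 2*(-2)))*126 = (195*(7 + 4))*126 = (195*11)*126 = 2145*126 = 270270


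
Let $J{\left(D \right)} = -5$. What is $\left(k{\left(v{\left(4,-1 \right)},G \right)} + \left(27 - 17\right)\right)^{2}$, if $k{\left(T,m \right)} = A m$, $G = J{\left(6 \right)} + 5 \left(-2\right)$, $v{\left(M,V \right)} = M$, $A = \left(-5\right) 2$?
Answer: $25600$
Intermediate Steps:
$A = -10$
$G = -15$ ($G = -5 + 5 \left(-2\right) = -5 - 10 = -15$)
$k{\left(T,m \right)} = - 10 m$
$\left(k{\left(v{\left(4,-1 \right)},G \right)} + \left(27 - 17\right)\right)^{2} = \left(\left(-10\right) \left(-15\right) + \left(27 - 17\right)\right)^{2} = \left(150 + 10\right)^{2} = 160^{2} = 25600$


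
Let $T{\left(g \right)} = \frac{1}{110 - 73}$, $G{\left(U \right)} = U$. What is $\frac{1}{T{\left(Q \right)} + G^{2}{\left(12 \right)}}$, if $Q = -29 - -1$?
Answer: $\frac{37}{5329} \approx 0.0069431$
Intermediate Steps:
$Q = -28$ ($Q = -29 + 1 = -28$)
$T{\left(g \right)} = \frac{1}{37}$
$\frac{1}{T{\left(Q \right)} + G^{2}{\left(12 \right)}} = \frac{1}{\frac{1}{37} + 12^{2}} = \frac{1}{\frac{1}{37} + 144} = \frac{1}{\frac{5329}{37}} = \frac{37}{5329}$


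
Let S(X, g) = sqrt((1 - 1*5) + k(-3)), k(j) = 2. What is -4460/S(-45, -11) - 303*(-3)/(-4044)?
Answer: -303/1348 + 2230*I*sqrt(2) ≈ -0.22478 + 3153.7*I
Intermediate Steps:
S(X, g) = I*sqrt(2) (S(X, g) = sqrt((1 - 1*5) + 2) = sqrt((1 - 5) + 2) = sqrt(-4 + 2) = sqrt(-2) = I*sqrt(2))
-4460/S(-45, -11) - 303*(-3)/(-4044) = -4460*(-I*sqrt(2)/2) - 303*(-3)/(-4044) = -(-2230)*I*sqrt(2) + 909*(-1/4044) = 2230*I*sqrt(2) - 303/1348 = -303/1348 + 2230*I*sqrt(2)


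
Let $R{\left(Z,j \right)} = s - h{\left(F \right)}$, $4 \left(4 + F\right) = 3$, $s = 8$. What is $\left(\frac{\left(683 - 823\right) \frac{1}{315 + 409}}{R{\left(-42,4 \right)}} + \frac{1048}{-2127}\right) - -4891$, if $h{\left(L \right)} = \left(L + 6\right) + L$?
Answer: $\frac{32007140503}{6544779} \approx 4890.5$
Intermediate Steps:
$F = - \frac{13}{4}$ ($F = -4 + \frac{1}{4} \cdot 3 = -4 + \frac{3}{4} = - \frac{13}{4} \approx -3.25$)
$h{\left(L \right)} = 6 + 2 L$ ($h{\left(L \right)} = \left(6 + L\right) + L = 6 + 2 L$)
$R{\left(Z,j \right)} = \frac{17}{2}$ ($R{\left(Z,j \right)} = 8 - \left(6 + 2 \left(- \frac{13}{4}\right)\right) = 8 - \left(6 - \frac{13}{2}\right) = 8 - - \frac{1}{2} = 8 + \frac{1}{2} = \frac{17}{2}$)
$\left(\frac{\left(683 - 823\right) \frac{1}{315 + 409}}{R{\left(-42,4 \right)}} + \frac{1048}{-2127}\right) - -4891 = \left(\frac{\left(683 - 823\right) \frac{1}{315 + 409}}{\frac{17}{2}} + \frac{1048}{-2127}\right) - -4891 = \left(- \frac{140}{724} \cdot \frac{2}{17} + 1048 \left(- \frac{1}{2127}\right)\right) + 4891 = \left(\left(-140\right) \frac{1}{724} \cdot \frac{2}{17} - \frac{1048}{2127}\right) + 4891 = \left(\left(- \frac{35}{181}\right) \frac{2}{17} - \frac{1048}{2127}\right) + 4891 = \left(- \frac{70}{3077} - \frac{1048}{2127}\right) + 4891 = - \frac{3373586}{6544779} + 4891 = \frac{32007140503}{6544779}$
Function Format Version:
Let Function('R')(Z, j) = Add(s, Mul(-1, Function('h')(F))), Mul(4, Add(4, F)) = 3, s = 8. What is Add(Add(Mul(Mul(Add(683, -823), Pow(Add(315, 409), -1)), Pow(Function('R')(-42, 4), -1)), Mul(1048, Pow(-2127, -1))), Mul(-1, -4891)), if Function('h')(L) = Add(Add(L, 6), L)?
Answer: Rational(32007140503, 6544779) ≈ 4890.5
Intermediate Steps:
F = Rational(-13, 4) (F = Add(-4, Mul(Rational(1, 4), 3)) = Add(-4, Rational(3, 4)) = Rational(-13, 4) ≈ -3.2500)
Function('h')(L) = Add(6, Mul(2, L)) (Function('h')(L) = Add(Add(6, L), L) = Add(6, Mul(2, L)))
Function('R')(Z, j) = Rational(17, 2) (Function('R')(Z, j) = Add(8, Mul(-1, Add(6, Mul(2, Rational(-13, 4))))) = Add(8, Mul(-1, Add(6, Rational(-13, 2)))) = Add(8, Mul(-1, Rational(-1, 2))) = Add(8, Rational(1, 2)) = Rational(17, 2))
Add(Add(Mul(Mul(Add(683, -823), Pow(Add(315, 409), -1)), Pow(Function('R')(-42, 4), -1)), Mul(1048, Pow(-2127, -1))), Mul(-1, -4891)) = Add(Add(Mul(Mul(Add(683, -823), Pow(Add(315, 409), -1)), Pow(Rational(17, 2), -1)), Mul(1048, Pow(-2127, -1))), Mul(-1, -4891)) = Add(Add(Mul(Mul(-140, Pow(724, -1)), Rational(2, 17)), Mul(1048, Rational(-1, 2127))), 4891) = Add(Add(Mul(Mul(-140, Rational(1, 724)), Rational(2, 17)), Rational(-1048, 2127)), 4891) = Add(Add(Mul(Rational(-35, 181), Rational(2, 17)), Rational(-1048, 2127)), 4891) = Add(Add(Rational(-70, 3077), Rational(-1048, 2127)), 4891) = Add(Rational(-3373586, 6544779), 4891) = Rational(32007140503, 6544779)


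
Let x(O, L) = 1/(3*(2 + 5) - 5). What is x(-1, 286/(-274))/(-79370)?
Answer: -1/1269920 ≈ -7.8745e-7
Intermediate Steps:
x(O, L) = 1/16 (x(O, L) = 1/(3*7 - 5) = 1/(21 - 5) = 1/16)
x(-1, 286/(-274))/(-79370) = (1/16)/(-79370) = (1/16)*(-1/79370) = -1/1269920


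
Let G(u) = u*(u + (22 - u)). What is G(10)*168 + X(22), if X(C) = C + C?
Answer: 37004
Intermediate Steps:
X(C) = 2*C
G(u) = 22*u (G(u) = u*22 = 22*u)
G(10)*168 + X(22) = (22*10)*168 + 2*22 = 220*168 + 44 = 36960 + 44 = 37004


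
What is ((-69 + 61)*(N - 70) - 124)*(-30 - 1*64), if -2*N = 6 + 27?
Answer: -53392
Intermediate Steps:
N = -33/2 (N = -(6 + 27)/2 = -½*33 = -33/2 ≈ -16.500)
((-69 + 61)*(N - 70) - 124)*(-30 - 1*64) = ((-69 + 61)*(-33/2 - 70) - 124)*(-30 - 1*64) = (-8*(-173/2) - 124)*(-30 - 64) = (692 - 124)*(-94) = 568*(-94) = -53392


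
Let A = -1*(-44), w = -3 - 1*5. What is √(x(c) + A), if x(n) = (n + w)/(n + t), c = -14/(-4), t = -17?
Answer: √399/3 ≈ 6.6583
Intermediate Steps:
w = -8 (w = -3 - 5 = -8)
c = 7/2 (c = -14*(-¼) = 7/2 ≈ 3.5000)
x(n) = (-8 + n)/(-17 + n) (x(n) = (n - 8)/(n - 17) = (-8 + n)/(-17 + n))
A = 44
√(x(c) + A) = √((-8 + 7/2)/(-17 + 7/2) + 44) = √(-9/2/(-27/2) + 44) = √(-2/27*(-9/2) + 44) = √(⅓ + 44) = √(133/3) = √399/3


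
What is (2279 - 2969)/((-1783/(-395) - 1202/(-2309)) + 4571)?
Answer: -314658975/2086797571 ≈ -0.15079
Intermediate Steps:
(2279 - 2969)/((-1783/(-395) - 1202/(-2309)) + 4571) = -690/((-1783*(-1/395) - 1202*(-1/2309)) + 4571) = -690/((1783/395 + 1202/2309) + 4571) = -690/(4591737/912055 + 4571) = -690/4173595142/912055 = -690*912055/4173595142 = -314658975/2086797571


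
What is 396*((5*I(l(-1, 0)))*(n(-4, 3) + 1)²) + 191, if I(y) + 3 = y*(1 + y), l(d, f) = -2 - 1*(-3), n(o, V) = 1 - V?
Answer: -1789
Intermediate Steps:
l(d, f) = 1 (l(d, f) = -2 + 3 = 1)
I(y) = -3 + y*(1 + y)
396*((5*I(l(-1, 0)))*(n(-4, 3) + 1)²) + 191 = 396*((5*(-3 + 1 + 1²))*((1 - 1*3) + 1)²) + 191 = 396*((5*(-3 + 1 + 1))*((1 - 3) + 1)²) + 191 = 396*((5*(-1))*(-2 + 1)²) + 191 = 396*(-5*(-1)²) + 191 = 396*(-5*1) + 191 = 396*(-5) + 191 = -1980 + 191 = -1789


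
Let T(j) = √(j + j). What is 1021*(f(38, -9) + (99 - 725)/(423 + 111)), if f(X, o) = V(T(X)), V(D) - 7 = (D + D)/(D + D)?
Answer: 1861283/267 ≈ 6971.1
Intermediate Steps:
T(j) = √2*√j (T(j) = √(2*j) = √2*√j)
V(D) = 8 (V(D) = 7 + (D + D)/(D + D) = 7 + (2*D)/((2*D)) = 7 + (2*D)*(1/(2*D)) = 7 + 1 = 8)
f(X, o) = 8
1021*(f(38, -9) + (99 - 725)/(423 + 111)) = 1021*(8 + (99 - 725)/(423 + 111)) = 1021*(8 - 626/534) = 1021*(8 - 626*1/534) = 1021*(8 - 313/267) = 1021*(1823/267) = 1861283/267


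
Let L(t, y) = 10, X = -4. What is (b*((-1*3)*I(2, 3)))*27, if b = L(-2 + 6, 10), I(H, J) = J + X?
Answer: 810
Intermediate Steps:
I(H, J) = -4 + J (I(H, J) = J - 4 = -4 + J)
b = 10
(b*((-1*3)*I(2, 3)))*27 = (10*((-1*3)*(-4 + 3)))*27 = (10*(-3*(-1)))*27 = (10*3)*27 = 30*27 = 810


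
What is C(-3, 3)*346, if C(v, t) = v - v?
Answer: 0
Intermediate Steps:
C(v, t) = 0
C(-3, 3)*346 = 0*346 = 0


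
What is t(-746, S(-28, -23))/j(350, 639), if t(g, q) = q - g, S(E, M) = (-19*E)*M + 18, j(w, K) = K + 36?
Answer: -3824/225 ≈ -16.996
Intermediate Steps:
j(w, K) = 36 + K
S(E, M) = 18 - 19*E*M (S(E, M) = -19*E*M + 18 = 18 - 19*E*M)
t(-746, S(-28, -23))/j(350, 639) = ((18 - 19*(-28)*(-23)) - 1*(-746))/(36 + 639) = ((18 - 12236) + 746)/675 = (-12218 + 746)*(1/675) = -11472*1/675 = -3824/225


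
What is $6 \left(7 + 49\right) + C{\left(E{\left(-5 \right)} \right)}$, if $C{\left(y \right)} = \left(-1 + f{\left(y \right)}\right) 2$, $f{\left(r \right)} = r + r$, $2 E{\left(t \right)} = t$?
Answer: $324$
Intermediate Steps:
$E{\left(t \right)} = \frac{t}{2}$
$f{\left(r \right)} = 2 r$
$C{\left(y \right)} = -2 + 4 y$ ($C{\left(y \right)} = \left(-1 + 2 y\right) 2 = -2 + 4 y$)
$6 \left(7 + 49\right) + C{\left(E{\left(-5 \right)} \right)} = 6 \left(7 + 49\right) + \left(-2 + 4 \cdot \frac{1}{2} \left(-5\right)\right) = 6 \cdot 56 + \left(-2 + 4 \left(- \frac{5}{2}\right)\right) = 336 - 12 = 324$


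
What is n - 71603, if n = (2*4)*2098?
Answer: -54819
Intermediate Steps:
n = 16784 (n = 8*2098 = 16784)
n - 71603 = 16784 - 71603 = -54819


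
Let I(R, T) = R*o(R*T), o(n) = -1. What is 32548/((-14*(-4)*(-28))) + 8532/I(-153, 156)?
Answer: 233287/6664 ≈ 35.007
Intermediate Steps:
I(R, T) = -R (I(R, T) = R*(-1) = -R)
32548/((-14*(-4)*(-28))) + 8532/I(-153, 156) = 32548/((-14*(-4)*(-28))) + 8532/((-1*(-153))) = 32548/((56*(-28))) + 8532/153 = 32548/(-1568) + 8532*(1/153) = 32548*(-1/1568) + 948/17 = -8137/392 + 948/17 = 233287/6664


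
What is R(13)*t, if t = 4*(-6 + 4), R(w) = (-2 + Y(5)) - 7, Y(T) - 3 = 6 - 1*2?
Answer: 16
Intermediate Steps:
Y(T) = 7 (Y(T) = 3 + (6 - 1*2) = 3 + (6 - 2) = 3 + 4 = 7)
R(w) = -2 (R(w) = (-2 + 7) - 7 = 5 - 7 = -2)
t = -8 (t = 4*(-2) = -8)
R(13)*t = -2*(-8) = 16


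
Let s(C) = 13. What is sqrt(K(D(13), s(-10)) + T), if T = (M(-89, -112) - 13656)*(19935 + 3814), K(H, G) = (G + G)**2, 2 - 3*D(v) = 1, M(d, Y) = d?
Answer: I*sqrt(326429329) ≈ 18067.0*I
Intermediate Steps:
D(v) = 1/3 (D(v) = 2/3 - 1/3*1 = 2/3 - 1/3 = 1/3)
K(H, G) = 4*G**2 (K(H, G) = (2*G)**2 = 4*G**2)
T = -326430005 (T = (-89 - 13656)*(19935 + 3814) = -13745*23749 = -326430005)
sqrt(K(D(13), s(-10)) + T) = sqrt(4*13**2 - 326430005) = sqrt(4*169 - 326430005) = sqrt(676 - 326430005) = sqrt(-326429329) = I*sqrt(326429329)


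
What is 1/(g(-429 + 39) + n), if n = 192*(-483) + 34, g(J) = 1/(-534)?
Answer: -534/49502869 ≈ -1.0787e-5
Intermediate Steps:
g(J) = -1/534
n = -92702 (n = -92736 + 34 = -92702)
1/(g(-429 + 39) + n) = 1/(-1/534 - 92702) = 1/(-49502869/534) = -534/49502869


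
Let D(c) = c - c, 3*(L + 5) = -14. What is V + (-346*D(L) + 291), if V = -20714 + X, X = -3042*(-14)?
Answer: 22165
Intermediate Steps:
L = -29/3 (L = -5 + (⅓)*(-14) = -5 - 14/3 = -29/3 ≈ -9.6667)
D(c) = 0
X = 42588
V = 21874 (V = -20714 + 42588 = 21874)
V + (-346*D(L) + 291) = 21874 + (-346*0 + 291) = 21874 + (0 + 291) = 21874 + 291 = 22165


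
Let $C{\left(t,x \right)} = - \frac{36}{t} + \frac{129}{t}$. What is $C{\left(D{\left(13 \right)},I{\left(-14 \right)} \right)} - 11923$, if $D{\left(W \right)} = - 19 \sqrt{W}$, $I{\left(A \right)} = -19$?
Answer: $-11923 - \frac{93 \sqrt{13}}{247} \approx -11924.0$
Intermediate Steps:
$C{\left(t,x \right)} = \frac{93}{t}$
$C{\left(D{\left(13 \right)},I{\left(-14 \right)} \right)} - 11923 = \frac{93}{\left(-19\right) \sqrt{13}} - 11923 = 93 \left(- \frac{\sqrt{13}}{247}\right) - 11923 = - \frac{93 \sqrt{13}}{247} - 11923 = -11923 - \frac{93 \sqrt{13}}{247}$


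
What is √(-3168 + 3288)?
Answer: 2*√30 ≈ 10.954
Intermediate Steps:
√(-3168 + 3288) = √120 = 2*√30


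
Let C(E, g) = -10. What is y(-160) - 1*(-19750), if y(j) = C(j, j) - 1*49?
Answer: 19691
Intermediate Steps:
y(j) = -59 (y(j) = -10 - 1*49 = -10 - 49 = -59)
y(-160) - 1*(-19750) = -59 - 1*(-19750) = -59 + 19750 = 19691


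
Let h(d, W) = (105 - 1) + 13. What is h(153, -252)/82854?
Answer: 13/9206 ≈ 0.0014121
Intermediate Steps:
h(d, W) = 117 (h(d, W) = 104 + 13 = 117)
h(153, -252)/82854 = 117/82854 = 117*(1/82854) = 13/9206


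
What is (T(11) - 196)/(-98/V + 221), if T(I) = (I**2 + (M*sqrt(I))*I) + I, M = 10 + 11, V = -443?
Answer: -28352/98001 + 34111*sqrt(11)/32667 ≈ 3.1739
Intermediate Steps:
M = 21
T(I) = I + I**2 + 21*I**(3/2) (T(I) = (I**2 + (21*sqrt(I))*I) + I = (I**2 + 21*I**(3/2)) + I = I + I**2 + 21*I**(3/2))
(T(11) - 196)/(-98/V + 221) = ((11 + 11**2 + 21*11**(3/2)) - 196)/(-98/(-443) + 221) = ((11 + 121 + 21*(11*sqrt(11))) - 196)/(-98*(-1/443) + 221) = ((11 + 121 + 231*sqrt(11)) - 196)/(98/443 + 221) = ((132 + 231*sqrt(11)) - 196)/(98001/443) = (-64 + 231*sqrt(11))*(443/98001) = -28352/98001 + 34111*sqrt(11)/32667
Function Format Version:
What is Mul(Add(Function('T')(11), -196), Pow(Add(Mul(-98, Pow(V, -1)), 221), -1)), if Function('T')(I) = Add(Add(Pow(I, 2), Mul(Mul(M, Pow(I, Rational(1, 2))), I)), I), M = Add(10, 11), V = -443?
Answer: Add(Rational(-28352, 98001), Mul(Rational(34111, 32667), Pow(11, Rational(1, 2)))) ≈ 3.1739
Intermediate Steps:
M = 21
Function('T')(I) = Add(I, Pow(I, 2), Mul(21, Pow(I, Rational(3, 2)))) (Function('T')(I) = Add(Add(Pow(I, 2), Mul(Mul(21, Pow(I, Rational(1, 2))), I)), I) = Add(Add(Pow(I, 2), Mul(21, Pow(I, Rational(3, 2)))), I) = Add(I, Pow(I, 2), Mul(21, Pow(I, Rational(3, 2)))))
Mul(Add(Function('T')(11), -196), Pow(Add(Mul(-98, Pow(V, -1)), 221), -1)) = Mul(Add(Add(11, Pow(11, 2), Mul(21, Pow(11, Rational(3, 2)))), -196), Pow(Add(Mul(-98, Pow(-443, -1)), 221), -1)) = Mul(Add(Add(11, 121, Mul(21, Mul(11, Pow(11, Rational(1, 2))))), -196), Pow(Add(Mul(-98, Rational(-1, 443)), 221), -1)) = Mul(Add(Add(11, 121, Mul(231, Pow(11, Rational(1, 2)))), -196), Pow(Add(Rational(98, 443), 221), -1)) = Mul(Add(Add(132, Mul(231, Pow(11, Rational(1, 2)))), -196), Pow(Rational(98001, 443), -1)) = Mul(Add(-64, Mul(231, Pow(11, Rational(1, 2)))), Rational(443, 98001)) = Add(Rational(-28352, 98001), Mul(Rational(34111, 32667), Pow(11, Rational(1, 2))))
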